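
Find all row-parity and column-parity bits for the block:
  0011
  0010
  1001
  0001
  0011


Row parities: 01010
Column parities: 1010

Row P: 01010, Col P: 1010, Corner: 0


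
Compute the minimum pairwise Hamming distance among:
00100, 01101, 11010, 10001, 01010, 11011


Comparing all pairs, minimum distance: 1
Can detect 0 errors, correct 0 errors

1


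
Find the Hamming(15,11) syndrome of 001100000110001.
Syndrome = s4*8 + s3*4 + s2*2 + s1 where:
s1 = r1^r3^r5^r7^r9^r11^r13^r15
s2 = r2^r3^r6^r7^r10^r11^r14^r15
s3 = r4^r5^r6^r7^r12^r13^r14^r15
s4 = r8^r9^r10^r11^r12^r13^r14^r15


s1=1, s2=0, s3=0, s4=1

Syndrome = 9 (error at position 9)


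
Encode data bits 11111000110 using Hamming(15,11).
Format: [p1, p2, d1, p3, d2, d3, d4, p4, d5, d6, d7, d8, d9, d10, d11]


Parity bits: p1=1, p2=0, p3=1, p4=1

101111111000110


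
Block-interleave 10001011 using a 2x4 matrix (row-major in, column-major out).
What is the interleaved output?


Matrix:
  1000
  1011
Read columns: 11000101

11000101


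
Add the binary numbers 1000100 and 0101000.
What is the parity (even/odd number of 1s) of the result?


1000100 = 68
0101000 = 40
Sum = 108 = 1101100
1s count = 4

even parity (4 ones in 1101100)


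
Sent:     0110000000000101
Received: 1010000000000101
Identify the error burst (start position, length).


XOR: 1100000000000000

Burst at position 0, length 2


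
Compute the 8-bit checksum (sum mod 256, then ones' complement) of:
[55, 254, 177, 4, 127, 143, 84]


Sum = 844 mod 256 = 76
Complement = 179

179


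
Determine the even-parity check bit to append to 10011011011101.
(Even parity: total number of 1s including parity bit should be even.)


Number of 1s in data: 9
Parity bit: 1

1


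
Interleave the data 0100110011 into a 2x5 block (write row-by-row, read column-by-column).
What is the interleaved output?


Matrix:
  01001
  10011
Read columns: 0110000111

0110000111


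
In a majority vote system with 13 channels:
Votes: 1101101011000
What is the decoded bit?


Ones: 7 out of 13
Threshold: 7

1 (7/13 voted 1)


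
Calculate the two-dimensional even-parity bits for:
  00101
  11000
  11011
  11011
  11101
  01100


Row parities: 000000
Column parities: 01100

Row P: 000000, Col P: 01100, Corner: 0


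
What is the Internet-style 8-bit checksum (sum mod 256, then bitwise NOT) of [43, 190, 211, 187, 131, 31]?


Sum = 793 mod 256 = 25
Complement = 230

230


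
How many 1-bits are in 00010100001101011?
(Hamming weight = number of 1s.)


Counting 1s in 00010100001101011

7


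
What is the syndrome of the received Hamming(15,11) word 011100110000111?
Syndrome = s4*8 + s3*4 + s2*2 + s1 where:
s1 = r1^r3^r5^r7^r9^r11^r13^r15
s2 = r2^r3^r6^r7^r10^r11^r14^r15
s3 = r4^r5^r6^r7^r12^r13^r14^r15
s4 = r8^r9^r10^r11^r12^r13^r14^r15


s1=0, s2=1, s3=1, s4=0

Syndrome = 6 (error at position 6)


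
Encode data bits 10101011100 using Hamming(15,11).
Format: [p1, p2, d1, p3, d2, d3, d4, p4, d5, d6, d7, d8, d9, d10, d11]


Parity bits: p1=0, p2=1, p3=1, p4=0

011101001011100


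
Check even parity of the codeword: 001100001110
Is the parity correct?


Number of 1s: 5

No, parity error (5 ones)


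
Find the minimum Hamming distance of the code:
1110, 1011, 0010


Comparing all pairs, minimum distance: 2
Can detect 1 errors, correct 0 errors

2


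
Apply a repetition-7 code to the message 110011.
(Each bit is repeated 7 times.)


Each bit -> 7 copies

111111111111110000000000000011111111111111


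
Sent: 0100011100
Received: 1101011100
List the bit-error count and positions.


XOR: 1001000000

2 error(s) at position(s): 0, 3


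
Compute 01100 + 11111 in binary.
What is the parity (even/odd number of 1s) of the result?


01100 = 12
11111 = 31
Sum = 43 = 101011
1s count = 4

even parity (4 ones in 101011)


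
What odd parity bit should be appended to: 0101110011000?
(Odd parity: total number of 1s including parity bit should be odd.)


Number of 1s in data: 6
Parity bit: 1

1


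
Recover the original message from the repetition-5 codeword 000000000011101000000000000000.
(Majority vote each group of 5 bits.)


Groups: 00000, 00000, 11101, 00000, 00000, 00000
Majority votes: 001000

001000


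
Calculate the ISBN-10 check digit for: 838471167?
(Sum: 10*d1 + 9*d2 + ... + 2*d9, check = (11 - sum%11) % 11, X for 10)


Weighted sum: 282
282 mod 11 = 7

Check digit: 4


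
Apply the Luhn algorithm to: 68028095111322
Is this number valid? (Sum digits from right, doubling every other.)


Luhn sum = 48
48 mod 10 = 8

Invalid (Luhn sum mod 10 = 8)


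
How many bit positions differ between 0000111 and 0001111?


XOR: 0001000
Count of 1s: 1

1


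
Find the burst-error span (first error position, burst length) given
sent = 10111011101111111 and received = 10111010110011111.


XOR: 00000001011100000

Burst at position 7, length 5


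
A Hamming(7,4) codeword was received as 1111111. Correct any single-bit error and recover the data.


Syndrome = 0: no error detected

Data: 1111 (no errors)


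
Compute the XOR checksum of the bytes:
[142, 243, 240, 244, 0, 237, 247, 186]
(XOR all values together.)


XOR chain: 142 ^ 243 ^ 240 ^ 244 ^ 0 ^ 237 ^ 247 ^ 186 = 217

217


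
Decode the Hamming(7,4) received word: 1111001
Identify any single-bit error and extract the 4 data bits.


Syndrome = 3: error at position 3

Data: 0001 (corrected bit 3)


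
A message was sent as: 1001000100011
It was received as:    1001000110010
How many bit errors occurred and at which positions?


XOR: 0000000010001

2 error(s) at position(s): 8, 12


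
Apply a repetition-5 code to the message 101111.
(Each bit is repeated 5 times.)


Each bit -> 5 copies

111110000011111111111111111111


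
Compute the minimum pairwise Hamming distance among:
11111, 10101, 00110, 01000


Comparing all pairs, minimum distance: 2
Can detect 1 errors, correct 0 errors

2


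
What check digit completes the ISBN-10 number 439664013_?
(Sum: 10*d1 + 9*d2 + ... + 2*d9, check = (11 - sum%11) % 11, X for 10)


Weighted sum: 246
246 mod 11 = 4

Check digit: 7


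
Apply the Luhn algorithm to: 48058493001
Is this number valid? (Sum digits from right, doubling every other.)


Luhn sum = 44
44 mod 10 = 4

Invalid (Luhn sum mod 10 = 4)


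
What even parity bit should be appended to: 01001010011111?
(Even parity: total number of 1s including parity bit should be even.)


Number of 1s in data: 8
Parity bit: 0

0


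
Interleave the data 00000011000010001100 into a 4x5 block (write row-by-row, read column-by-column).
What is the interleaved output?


Matrix:
  00000
  01100
  00100
  01100
Read columns: 00000101011100000000

00000101011100000000


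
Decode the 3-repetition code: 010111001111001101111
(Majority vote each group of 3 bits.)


Groups: 010, 111, 001, 111, 001, 101, 111
Majority votes: 0101011

0101011


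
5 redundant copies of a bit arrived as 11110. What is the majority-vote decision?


Ones: 4 out of 5
Threshold: 3

1 (4/5 voted 1)


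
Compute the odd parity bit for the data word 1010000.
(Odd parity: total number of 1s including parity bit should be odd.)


Number of 1s in data: 2
Parity bit: 1

1


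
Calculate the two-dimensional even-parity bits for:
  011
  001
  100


Row parities: 011
Column parities: 110

Row P: 011, Col P: 110, Corner: 0


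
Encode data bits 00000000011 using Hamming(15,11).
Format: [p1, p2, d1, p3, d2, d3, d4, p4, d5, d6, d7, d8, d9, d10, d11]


Parity bits: p1=1, p2=0, p3=0, p4=0

100000000000011


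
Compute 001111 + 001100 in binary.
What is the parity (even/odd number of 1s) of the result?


001111 = 15
001100 = 12
Sum = 27 = 11011
1s count = 4

even parity (4 ones in 11011)


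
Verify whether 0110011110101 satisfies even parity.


Number of 1s: 8

Yes, parity is correct (8 ones)


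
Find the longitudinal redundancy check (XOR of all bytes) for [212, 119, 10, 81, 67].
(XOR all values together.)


XOR chain: 212 ^ 119 ^ 10 ^ 81 ^ 67 = 187

187


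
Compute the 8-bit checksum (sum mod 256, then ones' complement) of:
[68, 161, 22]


Sum = 251 mod 256 = 251
Complement = 4

4


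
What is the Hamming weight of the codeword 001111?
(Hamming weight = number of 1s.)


Counting 1s in 001111

4


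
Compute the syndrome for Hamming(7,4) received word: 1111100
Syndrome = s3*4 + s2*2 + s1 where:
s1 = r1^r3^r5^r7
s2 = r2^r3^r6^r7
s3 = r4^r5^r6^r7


s1=1, s2=0, s3=0

Syndrome = 1 (error at position 1)


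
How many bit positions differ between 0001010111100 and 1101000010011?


XOR: 1100010101111
Count of 1s: 8

8


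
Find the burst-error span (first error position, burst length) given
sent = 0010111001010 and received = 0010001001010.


XOR: 0000110000000

Burst at position 4, length 2


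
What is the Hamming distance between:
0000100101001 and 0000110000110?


XOR: 0000010101111
Count of 1s: 6

6


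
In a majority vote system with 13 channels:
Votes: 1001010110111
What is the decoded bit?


Ones: 8 out of 13
Threshold: 7

1 (8/13 voted 1)


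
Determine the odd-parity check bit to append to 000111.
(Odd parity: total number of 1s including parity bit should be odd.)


Number of 1s in data: 3
Parity bit: 0

0


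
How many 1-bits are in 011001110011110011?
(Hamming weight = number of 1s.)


Counting 1s in 011001110011110011

11


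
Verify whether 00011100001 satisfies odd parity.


Number of 1s: 4

No, parity error (4 ones)


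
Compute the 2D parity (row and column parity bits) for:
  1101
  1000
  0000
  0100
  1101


Row parities: 11011
Column parities: 1100

Row P: 11011, Col P: 1100, Corner: 0


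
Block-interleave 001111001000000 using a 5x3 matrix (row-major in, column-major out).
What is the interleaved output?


Matrix:
  001
  111
  001
  000
  000
Read columns: 010000100011100

010000100011100


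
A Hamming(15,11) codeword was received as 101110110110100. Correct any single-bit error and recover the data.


Syndrome = 0: no error detected

Data: 11010110100 (no errors)


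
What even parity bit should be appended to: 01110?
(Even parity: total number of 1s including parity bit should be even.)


Number of 1s in data: 3
Parity bit: 1

1


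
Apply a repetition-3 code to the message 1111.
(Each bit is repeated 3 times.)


Each bit -> 3 copies

111111111111


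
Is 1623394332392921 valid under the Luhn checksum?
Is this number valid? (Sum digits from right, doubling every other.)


Luhn sum = 82
82 mod 10 = 2

Invalid (Luhn sum mod 10 = 2)


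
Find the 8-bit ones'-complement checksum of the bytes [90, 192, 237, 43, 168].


Sum = 730 mod 256 = 218
Complement = 37

37


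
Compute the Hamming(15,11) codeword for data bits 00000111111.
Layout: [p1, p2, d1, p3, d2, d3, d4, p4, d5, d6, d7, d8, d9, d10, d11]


Parity bits: p1=1, p2=0, p3=0, p4=0

100000000111111


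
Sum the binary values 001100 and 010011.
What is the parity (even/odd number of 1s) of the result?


001100 = 12
010011 = 19
Sum = 31 = 11111
1s count = 5

odd parity (5 ones in 11111)


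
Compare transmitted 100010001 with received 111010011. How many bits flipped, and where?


XOR: 011000010

3 error(s) at position(s): 1, 2, 7


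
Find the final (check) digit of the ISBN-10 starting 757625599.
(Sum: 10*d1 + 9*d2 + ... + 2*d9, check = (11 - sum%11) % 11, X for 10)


Weighted sum: 315
315 mod 11 = 7

Check digit: 4


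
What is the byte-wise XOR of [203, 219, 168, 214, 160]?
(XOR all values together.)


XOR chain: 203 ^ 219 ^ 168 ^ 214 ^ 160 = 206

206


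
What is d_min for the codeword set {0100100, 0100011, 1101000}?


Comparing all pairs, minimum distance: 3
Can detect 2 errors, correct 1 errors

3


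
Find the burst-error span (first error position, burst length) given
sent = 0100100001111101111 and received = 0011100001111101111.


XOR: 0111000000000000000

Burst at position 1, length 3


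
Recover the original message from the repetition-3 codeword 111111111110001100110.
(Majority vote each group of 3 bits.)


Groups: 111, 111, 111, 110, 001, 100, 110
Majority votes: 1111001

1111001


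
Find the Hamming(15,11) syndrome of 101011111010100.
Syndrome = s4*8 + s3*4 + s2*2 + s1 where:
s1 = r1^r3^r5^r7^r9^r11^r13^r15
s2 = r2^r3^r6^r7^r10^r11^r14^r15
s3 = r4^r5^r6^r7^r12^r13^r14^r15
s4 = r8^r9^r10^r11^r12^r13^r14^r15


s1=1, s2=0, s3=0, s4=0

Syndrome = 1 (error at position 1)


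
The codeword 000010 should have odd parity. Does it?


Number of 1s: 1

Yes, parity is correct (1 ones)


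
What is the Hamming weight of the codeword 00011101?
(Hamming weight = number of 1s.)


Counting 1s in 00011101

4


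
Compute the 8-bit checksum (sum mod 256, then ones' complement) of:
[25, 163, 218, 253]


Sum = 659 mod 256 = 147
Complement = 108

108


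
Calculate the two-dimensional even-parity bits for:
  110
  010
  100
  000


Row parities: 0110
Column parities: 000

Row P: 0110, Col P: 000, Corner: 0


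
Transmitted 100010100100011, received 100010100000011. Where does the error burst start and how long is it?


XOR: 000000000100000

Burst at position 9, length 1


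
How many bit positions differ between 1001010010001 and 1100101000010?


XOR: 0101111010011
Count of 1s: 8

8


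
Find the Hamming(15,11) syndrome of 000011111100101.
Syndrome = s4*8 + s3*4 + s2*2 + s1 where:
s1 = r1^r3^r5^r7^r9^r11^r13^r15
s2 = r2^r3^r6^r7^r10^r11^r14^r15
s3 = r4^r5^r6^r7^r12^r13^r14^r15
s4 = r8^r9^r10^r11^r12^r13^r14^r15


s1=1, s2=0, s3=1, s4=1

Syndrome = 13 (error at position 13)


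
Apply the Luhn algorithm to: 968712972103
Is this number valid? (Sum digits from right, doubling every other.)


Luhn sum = 57
57 mod 10 = 7

Invalid (Luhn sum mod 10 = 7)


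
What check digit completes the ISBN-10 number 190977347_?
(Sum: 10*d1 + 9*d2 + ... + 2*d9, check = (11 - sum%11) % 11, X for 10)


Weighted sum: 269
269 mod 11 = 5

Check digit: 6


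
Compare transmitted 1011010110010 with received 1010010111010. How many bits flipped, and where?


XOR: 0001000001000

2 error(s) at position(s): 3, 9


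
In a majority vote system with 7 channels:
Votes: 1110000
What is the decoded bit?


Ones: 3 out of 7
Threshold: 4

0 (3/7 voted 1)


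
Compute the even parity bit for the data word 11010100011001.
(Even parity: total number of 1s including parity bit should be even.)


Number of 1s in data: 7
Parity bit: 1

1


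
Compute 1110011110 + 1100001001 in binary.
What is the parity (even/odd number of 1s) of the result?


1110011110 = 926
1100001001 = 777
Sum = 1703 = 11010100111
1s count = 7

odd parity (7 ones in 11010100111)


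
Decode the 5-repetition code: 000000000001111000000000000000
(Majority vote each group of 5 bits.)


Groups: 00000, 00000, 01111, 00000, 00000, 00000
Majority votes: 001000

001000


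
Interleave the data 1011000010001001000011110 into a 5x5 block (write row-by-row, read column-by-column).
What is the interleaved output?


Matrix:
  10110
  00010
  00100
  10000
  11110
Read columns: 1001100001101011100100000

1001100001101011100100000


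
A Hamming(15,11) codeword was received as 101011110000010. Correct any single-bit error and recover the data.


Syndrome = 0: no error detected

Data: 11110000010 (no errors)


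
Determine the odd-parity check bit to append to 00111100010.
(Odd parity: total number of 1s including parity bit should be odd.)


Number of 1s in data: 5
Parity bit: 0

0


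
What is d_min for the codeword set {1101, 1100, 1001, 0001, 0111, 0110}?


Comparing all pairs, minimum distance: 1
Can detect 0 errors, correct 0 errors

1


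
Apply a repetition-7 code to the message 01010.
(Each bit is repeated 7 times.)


Each bit -> 7 copies

00000001111111000000011111110000000


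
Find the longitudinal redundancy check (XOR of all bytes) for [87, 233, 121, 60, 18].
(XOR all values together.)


XOR chain: 87 ^ 233 ^ 121 ^ 60 ^ 18 = 233

233


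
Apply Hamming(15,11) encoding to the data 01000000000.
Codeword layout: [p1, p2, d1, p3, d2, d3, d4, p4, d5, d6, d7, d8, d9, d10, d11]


Parity bits: p1=1, p2=0, p3=1, p4=0

100110000000000


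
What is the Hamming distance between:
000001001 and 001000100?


XOR: 001001101
Count of 1s: 4

4


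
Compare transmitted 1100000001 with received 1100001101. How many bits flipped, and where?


XOR: 0000001100

2 error(s) at position(s): 6, 7


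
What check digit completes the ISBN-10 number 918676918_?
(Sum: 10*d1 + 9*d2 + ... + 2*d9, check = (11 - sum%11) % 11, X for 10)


Weighted sum: 332
332 mod 11 = 2

Check digit: 9


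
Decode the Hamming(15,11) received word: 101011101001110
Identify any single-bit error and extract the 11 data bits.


Syndrome = 0: no error detected

Data: 11111001110 (no errors)


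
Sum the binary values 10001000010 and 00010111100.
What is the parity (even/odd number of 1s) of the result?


10001000010 = 1090
00010111100 = 188
Sum = 1278 = 10011111110
1s count = 8

even parity (8 ones in 10011111110)


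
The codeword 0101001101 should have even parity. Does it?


Number of 1s: 5

No, parity error (5 ones)


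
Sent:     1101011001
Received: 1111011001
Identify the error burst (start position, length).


XOR: 0010000000

Burst at position 2, length 1


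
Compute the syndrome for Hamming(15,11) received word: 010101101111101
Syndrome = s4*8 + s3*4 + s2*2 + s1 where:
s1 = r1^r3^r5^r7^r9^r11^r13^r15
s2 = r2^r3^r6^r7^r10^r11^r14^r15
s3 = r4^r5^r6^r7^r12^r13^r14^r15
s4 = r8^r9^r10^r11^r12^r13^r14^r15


s1=1, s2=0, s3=0, s4=0

Syndrome = 1 (error at position 1)


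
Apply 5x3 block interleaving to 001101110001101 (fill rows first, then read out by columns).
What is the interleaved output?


Matrix:
  001
  101
  110
  001
  101
Read columns: 011010010011011

011010010011011


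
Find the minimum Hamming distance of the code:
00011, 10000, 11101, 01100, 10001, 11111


Comparing all pairs, minimum distance: 1
Can detect 0 errors, correct 0 errors

1


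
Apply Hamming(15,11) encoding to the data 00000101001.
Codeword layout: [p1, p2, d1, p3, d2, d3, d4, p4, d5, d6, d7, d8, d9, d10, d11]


Parity bits: p1=1, p2=0, p3=0, p4=1

100000010101001


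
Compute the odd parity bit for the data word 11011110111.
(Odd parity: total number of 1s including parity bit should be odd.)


Number of 1s in data: 9
Parity bit: 0

0


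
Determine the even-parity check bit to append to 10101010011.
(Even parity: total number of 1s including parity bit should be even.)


Number of 1s in data: 6
Parity bit: 0

0


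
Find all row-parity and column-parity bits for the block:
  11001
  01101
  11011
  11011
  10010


Row parities: 11000
Column parities: 00110

Row P: 11000, Col P: 00110, Corner: 0


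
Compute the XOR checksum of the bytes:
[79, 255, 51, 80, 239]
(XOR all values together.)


XOR chain: 79 ^ 255 ^ 51 ^ 80 ^ 239 = 60

60


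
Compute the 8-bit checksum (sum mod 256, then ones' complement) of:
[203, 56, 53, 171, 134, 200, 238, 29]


Sum = 1084 mod 256 = 60
Complement = 195

195


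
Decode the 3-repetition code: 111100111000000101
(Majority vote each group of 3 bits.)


Groups: 111, 100, 111, 000, 000, 101
Majority votes: 101001

101001


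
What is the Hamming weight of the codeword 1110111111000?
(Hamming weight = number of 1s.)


Counting 1s in 1110111111000

9


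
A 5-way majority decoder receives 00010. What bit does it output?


Ones: 1 out of 5
Threshold: 3

0 (1/5 voted 1)


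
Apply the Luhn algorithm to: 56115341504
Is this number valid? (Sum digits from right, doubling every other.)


Luhn sum = 37
37 mod 10 = 7

Invalid (Luhn sum mod 10 = 7)


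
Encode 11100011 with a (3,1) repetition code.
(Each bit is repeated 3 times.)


Each bit -> 3 copies

111111111000000000111111


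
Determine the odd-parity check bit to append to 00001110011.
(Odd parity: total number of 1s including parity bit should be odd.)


Number of 1s in data: 5
Parity bit: 0

0


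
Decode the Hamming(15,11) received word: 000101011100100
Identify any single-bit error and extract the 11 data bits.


Syndrome = 4: error at position 4

Data: 00101100100 (corrected bit 4)


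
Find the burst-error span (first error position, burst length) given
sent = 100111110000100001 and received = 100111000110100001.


XOR: 000000110110000000

Burst at position 6, length 5


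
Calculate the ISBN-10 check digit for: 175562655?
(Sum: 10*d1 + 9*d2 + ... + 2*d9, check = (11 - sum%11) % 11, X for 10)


Weighted sum: 243
243 mod 11 = 1

Check digit: X


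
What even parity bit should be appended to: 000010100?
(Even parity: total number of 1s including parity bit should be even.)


Number of 1s in data: 2
Parity bit: 0

0


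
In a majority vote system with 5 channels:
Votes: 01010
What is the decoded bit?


Ones: 2 out of 5
Threshold: 3

0 (2/5 voted 1)


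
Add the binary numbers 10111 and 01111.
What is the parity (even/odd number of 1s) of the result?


10111 = 23
01111 = 15
Sum = 38 = 100110
1s count = 3

odd parity (3 ones in 100110)


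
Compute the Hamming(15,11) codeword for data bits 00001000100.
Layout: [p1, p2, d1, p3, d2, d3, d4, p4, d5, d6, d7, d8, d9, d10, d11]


Parity bits: p1=0, p2=0, p3=1, p4=0

000100001000100


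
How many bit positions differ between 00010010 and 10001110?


XOR: 10011100
Count of 1s: 4

4


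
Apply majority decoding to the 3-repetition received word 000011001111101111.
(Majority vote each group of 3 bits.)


Groups: 000, 011, 001, 111, 101, 111
Majority votes: 010111

010111


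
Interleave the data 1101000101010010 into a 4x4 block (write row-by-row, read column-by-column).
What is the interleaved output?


Matrix:
  1101
  0001
  0101
  0010
Read columns: 1000101000011110

1000101000011110


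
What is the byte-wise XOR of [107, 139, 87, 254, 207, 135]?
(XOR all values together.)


XOR chain: 107 ^ 139 ^ 87 ^ 254 ^ 207 ^ 135 = 1

1


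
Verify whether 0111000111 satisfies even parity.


Number of 1s: 6

Yes, parity is correct (6 ones)


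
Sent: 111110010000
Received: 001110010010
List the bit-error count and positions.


XOR: 110000000010

3 error(s) at position(s): 0, 1, 10


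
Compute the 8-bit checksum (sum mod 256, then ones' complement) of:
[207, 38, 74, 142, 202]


Sum = 663 mod 256 = 151
Complement = 104

104


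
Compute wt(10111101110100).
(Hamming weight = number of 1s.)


Counting 1s in 10111101110100

9


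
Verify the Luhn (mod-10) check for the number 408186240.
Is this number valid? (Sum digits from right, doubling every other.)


Luhn sum = 35
35 mod 10 = 5

Invalid (Luhn sum mod 10 = 5)


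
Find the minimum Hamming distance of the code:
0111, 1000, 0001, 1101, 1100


Comparing all pairs, minimum distance: 1
Can detect 0 errors, correct 0 errors

1


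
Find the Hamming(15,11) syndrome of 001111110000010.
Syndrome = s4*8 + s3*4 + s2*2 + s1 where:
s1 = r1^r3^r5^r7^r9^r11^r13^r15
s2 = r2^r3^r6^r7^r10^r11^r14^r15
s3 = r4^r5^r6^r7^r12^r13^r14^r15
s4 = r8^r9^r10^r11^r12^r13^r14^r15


s1=1, s2=0, s3=1, s4=0

Syndrome = 5 (error at position 5)


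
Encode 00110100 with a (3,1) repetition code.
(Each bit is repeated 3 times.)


Each bit -> 3 copies

000000111111000111000000


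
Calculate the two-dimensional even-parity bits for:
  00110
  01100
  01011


Row parities: 001
Column parities: 00001

Row P: 001, Col P: 00001, Corner: 1


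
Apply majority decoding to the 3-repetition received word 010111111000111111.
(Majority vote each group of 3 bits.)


Groups: 010, 111, 111, 000, 111, 111
Majority votes: 011011

011011


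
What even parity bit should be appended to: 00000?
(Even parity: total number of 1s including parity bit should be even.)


Number of 1s in data: 0
Parity bit: 0

0


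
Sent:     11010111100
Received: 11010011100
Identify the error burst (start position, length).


XOR: 00000100000

Burst at position 5, length 1


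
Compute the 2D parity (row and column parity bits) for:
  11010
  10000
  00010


Row parities: 111
Column parities: 01000

Row P: 111, Col P: 01000, Corner: 1


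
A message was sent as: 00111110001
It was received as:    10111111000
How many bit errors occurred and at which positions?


XOR: 10000001001

3 error(s) at position(s): 0, 7, 10


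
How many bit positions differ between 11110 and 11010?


XOR: 00100
Count of 1s: 1

1


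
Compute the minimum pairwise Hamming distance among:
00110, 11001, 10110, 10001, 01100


Comparing all pairs, minimum distance: 1
Can detect 0 errors, correct 0 errors

1


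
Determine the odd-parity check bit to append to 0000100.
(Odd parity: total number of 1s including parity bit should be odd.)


Number of 1s in data: 1
Parity bit: 0

0


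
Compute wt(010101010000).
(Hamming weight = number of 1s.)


Counting 1s in 010101010000

4


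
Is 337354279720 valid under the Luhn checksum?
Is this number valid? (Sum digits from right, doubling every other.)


Luhn sum = 53
53 mod 10 = 3

Invalid (Luhn sum mod 10 = 3)


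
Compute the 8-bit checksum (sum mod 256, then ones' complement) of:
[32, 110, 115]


Sum = 257 mod 256 = 1
Complement = 254

254


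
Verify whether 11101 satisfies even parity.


Number of 1s: 4

Yes, parity is correct (4 ones)


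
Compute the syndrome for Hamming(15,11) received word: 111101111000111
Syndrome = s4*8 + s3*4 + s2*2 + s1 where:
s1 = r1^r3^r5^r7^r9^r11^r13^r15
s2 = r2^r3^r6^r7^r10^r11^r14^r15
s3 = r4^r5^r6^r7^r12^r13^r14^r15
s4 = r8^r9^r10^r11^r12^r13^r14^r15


s1=0, s2=0, s3=0, s4=1

Syndrome = 8 (error at position 8)


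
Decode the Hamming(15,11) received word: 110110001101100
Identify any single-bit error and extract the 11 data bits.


Syndrome = 0: no error detected

Data: 01001101100 (no errors)


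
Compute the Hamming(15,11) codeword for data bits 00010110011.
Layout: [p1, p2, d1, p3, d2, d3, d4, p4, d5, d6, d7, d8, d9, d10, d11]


Parity bits: p1=1, p2=1, p3=1, p4=0

110100100110011


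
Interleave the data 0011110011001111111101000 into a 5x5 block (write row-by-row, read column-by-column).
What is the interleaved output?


Matrix:
  00111
  10011
  00111
  11111
  01000
Read columns: 0101000011101101111011110

0101000011101101111011110


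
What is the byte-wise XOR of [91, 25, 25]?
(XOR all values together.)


XOR chain: 91 ^ 25 ^ 25 = 91

91


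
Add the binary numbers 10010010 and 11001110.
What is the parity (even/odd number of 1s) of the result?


10010010 = 146
11001110 = 206
Sum = 352 = 101100000
1s count = 3

odd parity (3 ones in 101100000)


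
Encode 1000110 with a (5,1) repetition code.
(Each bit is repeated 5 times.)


Each bit -> 5 copies

11111000000000000000111111111100000


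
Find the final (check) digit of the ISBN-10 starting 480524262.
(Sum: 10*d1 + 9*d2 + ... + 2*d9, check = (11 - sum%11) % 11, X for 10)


Weighted sum: 209
209 mod 11 = 0

Check digit: 0


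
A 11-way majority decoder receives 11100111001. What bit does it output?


Ones: 7 out of 11
Threshold: 6

1 (7/11 voted 1)


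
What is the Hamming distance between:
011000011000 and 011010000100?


XOR: 000010011100
Count of 1s: 4

4


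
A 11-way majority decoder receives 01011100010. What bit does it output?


Ones: 5 out of 11
Threshold: 6

0 (5/11 voted 1)


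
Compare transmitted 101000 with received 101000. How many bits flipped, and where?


XOR: 000000

0 errors (received matches sent)


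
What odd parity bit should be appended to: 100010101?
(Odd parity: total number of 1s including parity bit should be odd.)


Number of 1s in data: 4
Parity bit: 1

1


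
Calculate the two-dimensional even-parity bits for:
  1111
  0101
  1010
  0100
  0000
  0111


Row parities: 000101
Column parities: 0011

Row P: 000101, Col P: 0011, Corner: 0


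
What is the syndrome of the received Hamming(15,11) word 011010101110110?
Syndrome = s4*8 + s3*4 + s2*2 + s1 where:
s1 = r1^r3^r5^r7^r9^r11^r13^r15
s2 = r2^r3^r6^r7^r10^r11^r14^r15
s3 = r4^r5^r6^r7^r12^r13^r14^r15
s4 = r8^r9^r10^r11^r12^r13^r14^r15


s1=0, s2=0, s3=0, s4=1

Syndrome = 8 (error at position 8)


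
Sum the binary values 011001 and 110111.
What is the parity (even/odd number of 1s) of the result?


011001 = 25
110111 = 55
Sum = 80 = 1010000
1s count = 2

even parity (2 ones in 1010000)


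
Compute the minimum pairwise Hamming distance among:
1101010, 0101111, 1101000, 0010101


Comparing all pairs, minimum distance: 1
Can detect 0 errors, correct 0 errors

1


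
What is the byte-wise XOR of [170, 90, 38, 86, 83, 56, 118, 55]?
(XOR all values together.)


XOR chain: 170 ^ 90 ^ 38 ^ 86 ^ 83 ^ 56 ^ 118 ^ 55 = 170

170


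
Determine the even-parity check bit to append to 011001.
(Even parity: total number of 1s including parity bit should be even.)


Number of 1s in data: 3
Parity bit: 1

1


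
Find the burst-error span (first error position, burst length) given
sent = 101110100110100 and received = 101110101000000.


XOR: 000000001110100

Burst at position 8, length 5


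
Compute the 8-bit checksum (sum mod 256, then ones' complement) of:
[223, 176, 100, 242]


Sum = 741 mod 256 = 229
Complement = 26

26


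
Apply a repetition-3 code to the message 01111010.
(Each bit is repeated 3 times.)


Each bit -> 3 copies

000111111111111000111000


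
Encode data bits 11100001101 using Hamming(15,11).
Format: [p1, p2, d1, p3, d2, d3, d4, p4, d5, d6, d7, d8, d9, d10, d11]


Parity bits: p1=0, p2=1, p3=1, p4=1

011111010001101


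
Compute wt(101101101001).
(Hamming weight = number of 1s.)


Counting 1s in 101101101001

7


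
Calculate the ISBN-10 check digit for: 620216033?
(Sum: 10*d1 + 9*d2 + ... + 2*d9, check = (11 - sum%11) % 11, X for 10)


Weighted sum: 143
143 mod 11 = 0

Check digit: 0


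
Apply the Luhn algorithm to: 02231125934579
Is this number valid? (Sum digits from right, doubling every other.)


Luhn sum = 60
60 mod 10 = 0

Valid (Luhn sum mod 10 = 0)


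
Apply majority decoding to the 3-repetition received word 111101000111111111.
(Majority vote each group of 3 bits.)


Groups: 111, 101, 000, 111, 111, 111
Majority votes: 110111

110111


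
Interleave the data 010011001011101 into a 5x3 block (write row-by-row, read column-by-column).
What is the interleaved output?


Matrix:
  010
  011
  001
  011
  101
Read columns: 000011101001111

000011101001111


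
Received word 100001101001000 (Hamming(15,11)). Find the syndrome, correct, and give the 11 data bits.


Syndrome = 5: error at position 5

Data: 01111001000 (corrected bit 5)


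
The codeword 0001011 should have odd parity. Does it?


Number of 1s: 3

Yes, parity is correct (3 ones)


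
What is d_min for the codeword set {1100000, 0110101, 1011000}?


Comparing all pairs, minimum distance: 3
Can detect 2 errors, correct 1 errors

3


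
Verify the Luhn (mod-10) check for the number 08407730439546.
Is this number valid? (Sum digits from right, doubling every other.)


Luhn sum = 73
73 mod 10 = 3

Invalid (Luhn sum mod 10 = 3)


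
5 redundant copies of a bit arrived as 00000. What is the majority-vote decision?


Ones: 0 out of 5
Threshold: 3

0 (0/5 voted 1)


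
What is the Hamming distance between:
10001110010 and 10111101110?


XOR: 00110011100
Count of 1s: 5

5


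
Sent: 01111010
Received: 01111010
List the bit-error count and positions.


XOR: 00000000

0 errors (received matches sent)


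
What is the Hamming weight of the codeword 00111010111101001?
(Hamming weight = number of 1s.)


Counting 1s in 00111010111101001

10


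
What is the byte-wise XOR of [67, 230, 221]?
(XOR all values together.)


XOR chain: 67 ^ 230 ^ 221 = 120

120


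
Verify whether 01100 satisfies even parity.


Number of 1s: 2

Yes, parity is correct (2 ones)


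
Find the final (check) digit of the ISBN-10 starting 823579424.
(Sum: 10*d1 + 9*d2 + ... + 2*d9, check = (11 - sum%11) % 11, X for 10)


Weighted sum: 274
274 mod 11 = 10

Check digit: 1


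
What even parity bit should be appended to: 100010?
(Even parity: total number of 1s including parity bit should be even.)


Number of 1s in data: 2
Parity bit: 0

0


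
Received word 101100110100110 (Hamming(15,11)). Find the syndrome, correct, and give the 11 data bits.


Syndrome = 0: no error detected

Data: 10010100110 (no errors)


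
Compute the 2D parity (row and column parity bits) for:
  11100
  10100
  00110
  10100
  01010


Row parities: 10000
Column parities: 10000

Row P: 10000, Col P: 10000, Corner: 1


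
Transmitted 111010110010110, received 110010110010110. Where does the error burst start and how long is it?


XOR: 001000000000000

Burst at position 2, length 1


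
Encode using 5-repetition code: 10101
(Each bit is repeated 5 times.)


Each bit -> 5 copies

1111100000111110000011111


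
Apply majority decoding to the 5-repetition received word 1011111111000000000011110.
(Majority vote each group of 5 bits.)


Groups: 10111, 11111, 00000, 00000, 11110
Majority votes: 11001

11001


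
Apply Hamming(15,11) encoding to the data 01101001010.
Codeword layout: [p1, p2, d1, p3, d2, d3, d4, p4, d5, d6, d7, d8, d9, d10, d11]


Parity bits: p1=0, p2=0, p3=0, p4=1

000011011001010


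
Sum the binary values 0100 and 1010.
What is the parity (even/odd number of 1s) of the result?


0100 = 4
1010 = 10
Sum = 14 = 1110
1s count = 3

odd parity (3 ones in 1110)


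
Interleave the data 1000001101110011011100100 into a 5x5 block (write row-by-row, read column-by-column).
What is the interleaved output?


Matrix:
  10000
  01101
  11001
  10111
  00100
Read columns: 1011001100010110001001110

1011001100010110001001110


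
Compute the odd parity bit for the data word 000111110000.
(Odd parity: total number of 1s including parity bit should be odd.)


Number of 1s in data: 5
Parity bit: 0

0


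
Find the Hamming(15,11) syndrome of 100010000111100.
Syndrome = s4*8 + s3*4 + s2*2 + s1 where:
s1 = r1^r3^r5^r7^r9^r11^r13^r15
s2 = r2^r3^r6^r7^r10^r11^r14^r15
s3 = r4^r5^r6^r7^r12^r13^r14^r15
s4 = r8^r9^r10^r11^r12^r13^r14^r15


s1=0, s2=0, s3=1, s4=0

Syndrome = 4 (error at position 4)


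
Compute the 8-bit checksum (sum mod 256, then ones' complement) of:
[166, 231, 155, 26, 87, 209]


Sum = 874 mod 256 = 106
Complement = 149

149


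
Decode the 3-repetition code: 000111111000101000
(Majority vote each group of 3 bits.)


Groups: 000, 111, 111, 000, 101, 000
Majority votes: 011010

011010


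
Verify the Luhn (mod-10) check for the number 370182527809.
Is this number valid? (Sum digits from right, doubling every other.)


Luhn sum = 48
48 mod 10 = 8

Invalid (Luhn sum mod 10 = 8)


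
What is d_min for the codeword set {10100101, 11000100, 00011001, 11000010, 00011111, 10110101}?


Comparing all pairs, minimum distance: 1
Can detect 0 errors, correct 0 errors

1


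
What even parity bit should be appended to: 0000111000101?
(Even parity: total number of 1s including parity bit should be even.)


Number of 1s in data: 5
Parity bit: 1

1


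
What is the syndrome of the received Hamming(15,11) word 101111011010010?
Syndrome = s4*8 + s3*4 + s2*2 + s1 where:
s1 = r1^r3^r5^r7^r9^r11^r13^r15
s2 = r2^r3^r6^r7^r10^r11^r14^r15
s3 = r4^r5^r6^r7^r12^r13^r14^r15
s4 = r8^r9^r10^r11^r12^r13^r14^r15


s1=1, s2=0, s3=0, s4=0

Syndrome = 1 (error at position 1)


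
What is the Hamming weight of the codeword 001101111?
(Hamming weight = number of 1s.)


Counting 1s in 001101111

6


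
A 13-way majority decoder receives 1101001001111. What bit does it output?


Ones: 8 out of 13
Threshold: 7

1 (8/13 voted 1)


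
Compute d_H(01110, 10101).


XOR: 11011
Count of 1s: 4

4


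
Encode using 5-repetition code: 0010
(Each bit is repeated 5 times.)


Each bit -> 5 copies

00000000001111100000


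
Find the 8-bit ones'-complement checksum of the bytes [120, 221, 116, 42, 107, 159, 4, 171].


Sum = 940 mod 256 = 172
Complement = 83

83


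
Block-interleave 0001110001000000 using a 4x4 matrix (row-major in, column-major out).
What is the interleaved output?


Matrix:
  0001
  1100
  0100
  0000
Read columns: 0100011000001000

0100011000001000


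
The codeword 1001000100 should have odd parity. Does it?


Number of 1s: 3

Yes, parity is correct (3 ones)


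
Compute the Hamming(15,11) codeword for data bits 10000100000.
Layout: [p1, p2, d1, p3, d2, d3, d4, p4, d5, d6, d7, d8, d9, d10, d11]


Parity bits: p1=1, p2=0, p3=0, p4=1

101000010100000


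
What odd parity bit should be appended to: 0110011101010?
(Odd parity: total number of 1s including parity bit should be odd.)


Number of 1s in data: 7
Parity bit: 0

0


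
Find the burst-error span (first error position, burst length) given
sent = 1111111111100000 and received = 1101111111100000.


XOR: 0010000000000000

Burst at position 2, length 1


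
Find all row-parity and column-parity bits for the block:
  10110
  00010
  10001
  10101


Row parities: 1101
Column parities: 10000

Row P: 1101, Col P: 10000, Corner: 1


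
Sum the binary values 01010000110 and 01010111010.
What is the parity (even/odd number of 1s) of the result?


01010000110 = 646
01010111010 = 698
Sum = 1344 = 10101000000
1s count = 3

odd parity (3 ones in 10101000000)


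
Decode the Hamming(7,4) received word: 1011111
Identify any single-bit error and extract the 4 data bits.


Syndrome = 2: error at position 2

Data: 1111 (corrected bit 2)


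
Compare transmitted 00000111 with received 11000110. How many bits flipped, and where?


XOR: 11000001

3 error(s) at position(s): 0, 1, 7


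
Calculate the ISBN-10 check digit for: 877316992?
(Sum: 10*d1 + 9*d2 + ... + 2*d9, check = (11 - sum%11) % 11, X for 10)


Weighted sum: 323
323 mod 11 = 4

Check digit: 7


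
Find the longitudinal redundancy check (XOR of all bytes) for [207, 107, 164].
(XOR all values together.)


XOR chain: 207 ^ 107 ^ 164 = 0

0


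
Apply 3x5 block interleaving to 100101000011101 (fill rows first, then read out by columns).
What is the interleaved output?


Matrix:
  10010
  10000
  11101
Read columns: 111001001100001

111001001100001


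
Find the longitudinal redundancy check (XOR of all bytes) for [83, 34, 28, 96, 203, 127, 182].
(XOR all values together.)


XOR chain: 83 ^ 34 ^ 28 ^ 96 ^ 203 ^ 127 ^ 182 = 15

15


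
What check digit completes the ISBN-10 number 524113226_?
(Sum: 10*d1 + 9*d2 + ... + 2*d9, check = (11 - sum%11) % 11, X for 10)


Weighted sum: 154
154 mod 11 = 0

Check digit: 0


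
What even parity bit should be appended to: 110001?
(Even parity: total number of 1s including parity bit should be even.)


Number of 1s in data: 3
Parity bit: 1

1


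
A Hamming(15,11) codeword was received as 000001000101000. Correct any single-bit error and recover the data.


Syndrome = 0: no error detected

Data: 00100101000 (no errors)


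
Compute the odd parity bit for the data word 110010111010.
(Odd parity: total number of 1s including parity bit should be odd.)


Number of 1s in data: 7
Parity bit: 0

0
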